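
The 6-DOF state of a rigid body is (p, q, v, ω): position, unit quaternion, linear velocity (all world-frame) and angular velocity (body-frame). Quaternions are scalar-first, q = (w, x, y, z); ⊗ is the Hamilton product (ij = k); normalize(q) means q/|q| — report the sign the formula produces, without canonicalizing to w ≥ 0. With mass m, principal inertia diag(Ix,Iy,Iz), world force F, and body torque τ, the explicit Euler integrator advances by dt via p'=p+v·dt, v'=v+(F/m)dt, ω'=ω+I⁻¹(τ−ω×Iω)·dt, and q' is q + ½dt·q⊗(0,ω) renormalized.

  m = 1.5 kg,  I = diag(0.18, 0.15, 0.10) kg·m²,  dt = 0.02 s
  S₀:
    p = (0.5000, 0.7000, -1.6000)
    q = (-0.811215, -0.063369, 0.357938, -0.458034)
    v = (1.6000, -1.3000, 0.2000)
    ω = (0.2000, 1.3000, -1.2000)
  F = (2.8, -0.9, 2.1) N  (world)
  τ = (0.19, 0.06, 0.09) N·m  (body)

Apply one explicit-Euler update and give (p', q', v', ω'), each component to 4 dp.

p' = (0.5320, 0.6740, -1.5960)
q' = (-0.8211, -0.0633, 0.3457, -0.4498)
v' = (1.6373, -1.3120, 0.2280)
ω' = (0.2124, 1.3106, -1.1804)

a = (1.8667, -0.6000, 1.4000)
p + v·dt = (0.5320, 0.6740, -1.5960)
v' = v + a·dt = (1.6373, -1.3120, 0.2280)
angular accel α = (0.6222, 0.5280, 0.9780)
new body rate ω' = (0.2124, 1.3106, -1.1804)
2q̇ = q⊗(0,ω) = (-1.0022864, 0.0036756, -1.2222291, 0.8194907)
q' = normalize(q + ½dt·q⊗(0,ω)) = (-0.8211, -0.0633, 0.3457, -0.4498)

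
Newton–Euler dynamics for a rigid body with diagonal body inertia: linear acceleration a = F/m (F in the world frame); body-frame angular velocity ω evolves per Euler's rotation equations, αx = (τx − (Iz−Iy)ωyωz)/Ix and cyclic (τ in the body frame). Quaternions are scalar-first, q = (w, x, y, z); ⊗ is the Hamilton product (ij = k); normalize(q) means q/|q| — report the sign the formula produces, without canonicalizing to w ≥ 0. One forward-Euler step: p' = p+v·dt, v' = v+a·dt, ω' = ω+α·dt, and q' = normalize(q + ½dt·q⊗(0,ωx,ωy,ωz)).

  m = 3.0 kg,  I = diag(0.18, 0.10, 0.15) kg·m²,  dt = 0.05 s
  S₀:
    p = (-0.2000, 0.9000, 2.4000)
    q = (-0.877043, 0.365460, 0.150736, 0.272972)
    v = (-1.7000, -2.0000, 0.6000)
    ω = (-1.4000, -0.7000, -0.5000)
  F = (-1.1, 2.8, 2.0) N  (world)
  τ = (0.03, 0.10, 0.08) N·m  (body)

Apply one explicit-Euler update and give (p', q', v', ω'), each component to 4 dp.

p' = (-0.2850, 0.8000, 2.4300)
q' = (-0.8575, 0.3987, 0.1610, 0.2826)
v' = (-1.7183, -1.9533, 0.6333)
ω' = (-1.3965, -0.6605, -0.4472)

a = F/m = (-0.3667, 0.9333, 0.6667)
p + v·dt = (-0.2850, 0.8000, 2.4300)
new velocity v' = (-1.7183, -1.9533, 0.6333)
gyro term ω×Iω = (0.0175, 0.0210, -0.0784)
angular accel α = (0.0694, 0.7900, 1.0560)
ω' = ω + α·dt = (-1.3965, -0.6605, -0.4472)
2q̇ = q⊗(0,ω) = (0.7536452, 1.3435726, 0.4144993, 0.3937299)
updated quaternion q' = (-0.8575, 0.3987, 0.1610, 0.2826)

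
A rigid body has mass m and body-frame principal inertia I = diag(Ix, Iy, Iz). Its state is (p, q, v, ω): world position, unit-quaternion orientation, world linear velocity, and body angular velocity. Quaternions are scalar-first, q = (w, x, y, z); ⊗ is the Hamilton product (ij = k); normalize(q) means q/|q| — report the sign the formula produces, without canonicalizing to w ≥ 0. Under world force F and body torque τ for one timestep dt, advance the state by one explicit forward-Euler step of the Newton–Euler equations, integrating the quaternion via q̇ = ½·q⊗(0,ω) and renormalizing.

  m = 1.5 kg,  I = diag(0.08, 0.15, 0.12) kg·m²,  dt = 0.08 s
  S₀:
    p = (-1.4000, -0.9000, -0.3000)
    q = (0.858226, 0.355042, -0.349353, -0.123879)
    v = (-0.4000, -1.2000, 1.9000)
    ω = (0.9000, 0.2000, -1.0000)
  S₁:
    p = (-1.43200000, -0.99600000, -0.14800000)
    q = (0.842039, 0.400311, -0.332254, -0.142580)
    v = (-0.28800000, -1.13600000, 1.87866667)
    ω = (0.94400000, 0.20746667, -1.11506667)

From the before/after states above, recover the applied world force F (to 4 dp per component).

Δv = v₁−v₀ = (0.11200000, 0.06400000, -0.02133333)
applied force F = (2.1000, 1.2000, -0.4000)

F = (2.1000, 1.2000, -0.4000)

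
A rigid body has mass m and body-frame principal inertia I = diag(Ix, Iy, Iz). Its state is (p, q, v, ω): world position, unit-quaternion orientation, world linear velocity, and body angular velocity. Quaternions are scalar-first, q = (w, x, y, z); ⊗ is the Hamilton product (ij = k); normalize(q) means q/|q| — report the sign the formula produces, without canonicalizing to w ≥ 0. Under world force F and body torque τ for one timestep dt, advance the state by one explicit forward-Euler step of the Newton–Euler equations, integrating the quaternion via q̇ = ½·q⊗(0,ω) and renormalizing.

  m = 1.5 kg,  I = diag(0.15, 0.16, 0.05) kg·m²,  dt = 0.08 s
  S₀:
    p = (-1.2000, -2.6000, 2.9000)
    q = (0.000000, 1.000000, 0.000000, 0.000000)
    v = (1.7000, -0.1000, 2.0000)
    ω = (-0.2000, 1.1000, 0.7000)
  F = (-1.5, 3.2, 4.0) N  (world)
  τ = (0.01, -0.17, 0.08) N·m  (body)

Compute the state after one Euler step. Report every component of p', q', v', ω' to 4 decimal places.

gyro term ω×Iω = (-0.0847, -0.0140, -0.0022)
(τ − ω×Iω)/I = (0.6313, -0.9750, 1.6440)
new body rate ω' = (-0.1495, 1.0220, 0.8315)
2q̇ = q⊗(0,ω) = (0.2000000, 0.0000000, -0.7000000, 1.1000000)
updated quaternion q' = (0.0080, 0.9986, -0.0280, 0.0439)
new position p' = (-1.0640, -2.6080, 3.0600)
v + (F/m)dt = (1.6200, 0.0707, 2.2133)

p' = (-1.0640, -2.6080, 3.0600)
q' = (0.0080, 0.9986, -0.0280, 0.0439)
v' = (1.6200, 0.0707, 2.2133)
ω' = (-0.1495, 1.0220, 0.8315)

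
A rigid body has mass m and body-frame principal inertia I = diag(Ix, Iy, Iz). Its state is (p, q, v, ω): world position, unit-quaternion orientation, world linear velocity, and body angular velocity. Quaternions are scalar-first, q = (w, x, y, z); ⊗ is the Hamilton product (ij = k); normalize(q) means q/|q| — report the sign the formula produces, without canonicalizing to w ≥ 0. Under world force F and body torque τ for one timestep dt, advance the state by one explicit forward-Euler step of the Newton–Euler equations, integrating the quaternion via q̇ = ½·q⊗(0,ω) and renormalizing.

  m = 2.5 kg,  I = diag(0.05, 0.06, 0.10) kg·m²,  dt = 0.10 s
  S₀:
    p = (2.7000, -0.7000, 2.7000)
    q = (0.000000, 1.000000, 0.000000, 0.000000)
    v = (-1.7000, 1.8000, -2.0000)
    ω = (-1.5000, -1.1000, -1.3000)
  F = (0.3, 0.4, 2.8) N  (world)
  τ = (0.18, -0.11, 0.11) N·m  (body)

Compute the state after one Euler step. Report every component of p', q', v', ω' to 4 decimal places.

a = (0.1200, 0.1600, 1.1200)
p' = p + v·dt = (2.5300, -0.5200, 2.5000)
v' = v + a·dt = (-1.6880, 1.8160, -1.8880)
precession coupling ω×(Iω) = (0.0572, -0.0975, 0.0165)
(τ − ω×Iω)/I = (2.4560, -0.2083, 0.9350)
new body rate ω' = (-1.2544, -1.1208, -1.2065)
q⊗(0,ω) = (1.5000000, 0.0000000, 1.3000000, -1.1000000)
q' = normalize(q + ½dt·q⊗(0,ω)) = (0.0745, 0.9936, 0.0646, -0.0546)

p' = (2.5300, -0.5200, 2.5000)
q' = (0.0745, 0.9936, 0.0646, -0.0546)
v' = (-1.6880, 1.8160, -1.8880)
ω' = (-1.2544, -1.1208, -1.2065)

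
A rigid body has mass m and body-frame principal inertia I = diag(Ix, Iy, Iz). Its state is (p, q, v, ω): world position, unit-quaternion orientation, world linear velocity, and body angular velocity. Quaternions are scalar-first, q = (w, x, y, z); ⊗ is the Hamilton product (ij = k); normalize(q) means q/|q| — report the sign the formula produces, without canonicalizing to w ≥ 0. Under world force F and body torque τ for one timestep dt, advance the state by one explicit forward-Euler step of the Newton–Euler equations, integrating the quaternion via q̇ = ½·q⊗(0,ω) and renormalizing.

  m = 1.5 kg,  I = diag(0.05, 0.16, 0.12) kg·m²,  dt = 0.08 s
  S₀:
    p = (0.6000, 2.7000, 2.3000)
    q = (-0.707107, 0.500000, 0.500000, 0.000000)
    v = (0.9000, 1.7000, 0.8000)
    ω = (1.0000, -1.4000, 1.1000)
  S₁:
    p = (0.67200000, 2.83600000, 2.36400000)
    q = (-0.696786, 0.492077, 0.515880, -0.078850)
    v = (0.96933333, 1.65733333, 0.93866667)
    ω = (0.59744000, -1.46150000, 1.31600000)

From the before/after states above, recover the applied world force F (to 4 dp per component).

F = (1.3000, -0.8000, 2.6000)

v₁ − v₀ = (0.06933333, -0.04266667, 0.13866667)
applied force F = (1.3000, -0.8000, 2.6000)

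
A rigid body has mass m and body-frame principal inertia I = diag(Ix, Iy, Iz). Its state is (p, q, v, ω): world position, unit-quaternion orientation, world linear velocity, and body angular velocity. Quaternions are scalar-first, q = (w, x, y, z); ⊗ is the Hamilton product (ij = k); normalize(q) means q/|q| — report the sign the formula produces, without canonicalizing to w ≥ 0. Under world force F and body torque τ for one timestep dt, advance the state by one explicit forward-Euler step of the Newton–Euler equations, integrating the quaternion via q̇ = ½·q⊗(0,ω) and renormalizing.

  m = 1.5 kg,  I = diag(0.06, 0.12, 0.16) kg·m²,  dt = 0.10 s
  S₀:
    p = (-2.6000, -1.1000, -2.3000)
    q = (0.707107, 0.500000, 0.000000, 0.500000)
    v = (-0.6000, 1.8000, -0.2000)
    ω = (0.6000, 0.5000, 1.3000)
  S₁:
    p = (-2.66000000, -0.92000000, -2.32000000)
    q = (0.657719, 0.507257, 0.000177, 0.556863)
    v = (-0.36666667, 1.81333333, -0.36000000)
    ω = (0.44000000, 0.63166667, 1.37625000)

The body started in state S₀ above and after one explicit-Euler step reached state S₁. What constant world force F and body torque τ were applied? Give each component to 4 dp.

F = (3.5000, 0.2000, -2.4000)
τ = (-0.0700, 0.0800, 0.1400)

rate change Δω = (-0.16000000, 0.13166667, 0.07625000)
τ = I·(Δω/dt) + ω₀×(Iω₀) = (-0.0700, 0.0800, 0.1400)
Δv = v₁−v₀ = (0.23333333, 0.01333333, -0.16000000)
applied force F = (3.5000, 0.2000, -2.4000)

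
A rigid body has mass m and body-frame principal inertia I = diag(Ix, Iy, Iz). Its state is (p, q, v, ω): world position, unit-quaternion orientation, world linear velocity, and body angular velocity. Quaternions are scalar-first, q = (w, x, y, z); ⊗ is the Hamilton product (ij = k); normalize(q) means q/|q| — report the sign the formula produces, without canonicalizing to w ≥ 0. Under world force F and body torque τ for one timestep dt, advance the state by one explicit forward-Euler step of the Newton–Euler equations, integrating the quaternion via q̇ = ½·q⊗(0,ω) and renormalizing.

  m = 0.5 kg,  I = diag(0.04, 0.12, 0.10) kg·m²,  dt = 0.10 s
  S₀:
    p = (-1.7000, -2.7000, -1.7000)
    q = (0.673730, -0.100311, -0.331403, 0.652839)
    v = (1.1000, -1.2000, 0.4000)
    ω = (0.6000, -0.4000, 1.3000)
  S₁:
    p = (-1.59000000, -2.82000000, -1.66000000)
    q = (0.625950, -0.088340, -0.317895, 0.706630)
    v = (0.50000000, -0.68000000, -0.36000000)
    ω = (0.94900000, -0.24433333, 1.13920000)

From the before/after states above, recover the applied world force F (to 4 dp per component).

F = (-3.0000, 2.6000, -3.8000)

Δv = v₁−v₀ = (-0.60000000, 0.52000000, -0.76000000)
F = m·Δv/dt = (-3.0000, 2.6000, -3.8000)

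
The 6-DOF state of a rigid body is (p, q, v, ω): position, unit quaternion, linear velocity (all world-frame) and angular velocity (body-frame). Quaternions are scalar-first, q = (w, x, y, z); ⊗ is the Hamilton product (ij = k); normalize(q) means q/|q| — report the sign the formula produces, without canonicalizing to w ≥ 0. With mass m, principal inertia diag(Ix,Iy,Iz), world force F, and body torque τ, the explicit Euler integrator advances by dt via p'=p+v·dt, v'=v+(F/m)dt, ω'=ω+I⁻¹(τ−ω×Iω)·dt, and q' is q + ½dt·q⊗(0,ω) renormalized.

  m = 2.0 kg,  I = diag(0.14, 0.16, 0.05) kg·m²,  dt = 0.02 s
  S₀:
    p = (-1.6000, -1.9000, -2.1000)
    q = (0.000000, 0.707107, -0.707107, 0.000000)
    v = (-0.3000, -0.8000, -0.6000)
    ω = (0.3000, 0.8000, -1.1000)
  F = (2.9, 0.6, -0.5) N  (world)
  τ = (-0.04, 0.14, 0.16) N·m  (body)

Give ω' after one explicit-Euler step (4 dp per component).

ω×(Iω) gyroscopic = (0.0968, -0.0297, 0.0048)
α = I⁻¹(τ − ω×Iω) = (-0.9771, 1.0606, 3.1040)
ω' = ω + α·dt = (0.2805, 0.8212, -1.0379)

ω' = (0.2805, 0.8212, -1.0379)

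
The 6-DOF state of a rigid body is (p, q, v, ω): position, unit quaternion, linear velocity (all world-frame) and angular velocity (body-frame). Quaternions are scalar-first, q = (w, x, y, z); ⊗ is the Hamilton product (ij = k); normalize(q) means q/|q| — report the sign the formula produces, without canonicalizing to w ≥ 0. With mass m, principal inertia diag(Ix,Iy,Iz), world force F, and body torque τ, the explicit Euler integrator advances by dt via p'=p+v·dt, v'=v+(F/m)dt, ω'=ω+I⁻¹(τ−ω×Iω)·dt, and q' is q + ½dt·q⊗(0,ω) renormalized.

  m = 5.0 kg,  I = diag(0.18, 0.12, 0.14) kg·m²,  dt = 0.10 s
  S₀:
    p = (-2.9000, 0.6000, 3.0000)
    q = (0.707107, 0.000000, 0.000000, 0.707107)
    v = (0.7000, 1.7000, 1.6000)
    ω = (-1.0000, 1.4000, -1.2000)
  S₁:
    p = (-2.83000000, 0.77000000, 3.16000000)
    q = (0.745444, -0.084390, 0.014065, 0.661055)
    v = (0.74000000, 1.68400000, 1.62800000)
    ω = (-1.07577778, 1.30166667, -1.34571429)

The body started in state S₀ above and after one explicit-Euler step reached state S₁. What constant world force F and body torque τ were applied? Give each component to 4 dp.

F = (2.0000, -0.8000, 1.4000)
τ = (-0.1700, -0.0700, -0.1200)

Δv = v₁−v₀ = (0.04000000, -0.01600000, 0.02800000)
F = m·Δv/dt = (2.0000, -0.8000, 1.4000)
ω₁ − ω₀ = (-0.07577778, -0.09833333, -0.14571429)
ω₀×(Iω₀) = (-0.0336, 0.0480, 0.0840)
I·α + gyro = (-0.1700, -0.0700, -0.1200)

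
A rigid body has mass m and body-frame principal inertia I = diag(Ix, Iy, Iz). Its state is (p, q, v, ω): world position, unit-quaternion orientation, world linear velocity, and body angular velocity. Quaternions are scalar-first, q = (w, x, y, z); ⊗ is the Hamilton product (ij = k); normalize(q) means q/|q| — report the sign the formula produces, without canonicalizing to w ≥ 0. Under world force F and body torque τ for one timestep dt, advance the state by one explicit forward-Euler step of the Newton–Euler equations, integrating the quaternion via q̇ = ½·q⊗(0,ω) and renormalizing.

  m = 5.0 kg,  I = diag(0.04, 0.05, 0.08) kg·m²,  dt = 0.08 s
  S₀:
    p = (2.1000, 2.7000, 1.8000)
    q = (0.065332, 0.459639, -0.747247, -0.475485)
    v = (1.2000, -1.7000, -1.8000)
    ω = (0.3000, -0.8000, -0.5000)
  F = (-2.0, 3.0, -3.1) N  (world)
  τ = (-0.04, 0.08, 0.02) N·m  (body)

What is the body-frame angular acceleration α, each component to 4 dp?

α = (-1.3000, 1.4800, 0.2800)

precession coupling ω×(Iω) = (0.0120, 0.0060, -0.0024)
angular accel α = (-1.3000, 1.4800, 0.2800)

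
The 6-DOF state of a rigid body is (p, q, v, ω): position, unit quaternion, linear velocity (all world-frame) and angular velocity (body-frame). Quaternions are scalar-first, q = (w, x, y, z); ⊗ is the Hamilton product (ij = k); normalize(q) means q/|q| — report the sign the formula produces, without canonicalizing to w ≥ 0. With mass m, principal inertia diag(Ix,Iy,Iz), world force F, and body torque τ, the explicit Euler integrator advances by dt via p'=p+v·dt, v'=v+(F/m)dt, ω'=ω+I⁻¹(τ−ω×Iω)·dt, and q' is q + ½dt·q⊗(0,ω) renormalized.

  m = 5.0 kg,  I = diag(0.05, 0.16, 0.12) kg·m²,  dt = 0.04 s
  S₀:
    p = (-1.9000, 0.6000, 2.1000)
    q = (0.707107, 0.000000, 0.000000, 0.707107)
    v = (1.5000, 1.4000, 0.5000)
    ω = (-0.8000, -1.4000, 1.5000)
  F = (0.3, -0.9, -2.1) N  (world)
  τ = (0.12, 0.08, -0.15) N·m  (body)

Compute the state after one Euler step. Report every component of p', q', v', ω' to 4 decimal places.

p' = (-1.8400, 0.6560, 2.1200)
q' = (0.6852, 0.0085, -0.0311, 0.7276)
v' = (1.5024, 1.3928, 0.4832)
ω' = (-0.7712, -1.4010, 1.4089)

angular accel α = (0.7200, -0.0250, -2.2767)
ω' = ω + α·dt = (-0.7712, -1.4010, 1.4089)
2q̇ = q⊗(0,ω) = (-1.0606605, 0.4242642, -1.5556354, 1.0606605)
q' = normalize(q + ½dt·q⊗(0,ω)) = (0.6852, 0.0085, -0.0311, 0.7276)
new position p' = (-1.8400, 0.6560, 2.1200)
new velocity v' = (1.5024, 1.3928, 0.4832)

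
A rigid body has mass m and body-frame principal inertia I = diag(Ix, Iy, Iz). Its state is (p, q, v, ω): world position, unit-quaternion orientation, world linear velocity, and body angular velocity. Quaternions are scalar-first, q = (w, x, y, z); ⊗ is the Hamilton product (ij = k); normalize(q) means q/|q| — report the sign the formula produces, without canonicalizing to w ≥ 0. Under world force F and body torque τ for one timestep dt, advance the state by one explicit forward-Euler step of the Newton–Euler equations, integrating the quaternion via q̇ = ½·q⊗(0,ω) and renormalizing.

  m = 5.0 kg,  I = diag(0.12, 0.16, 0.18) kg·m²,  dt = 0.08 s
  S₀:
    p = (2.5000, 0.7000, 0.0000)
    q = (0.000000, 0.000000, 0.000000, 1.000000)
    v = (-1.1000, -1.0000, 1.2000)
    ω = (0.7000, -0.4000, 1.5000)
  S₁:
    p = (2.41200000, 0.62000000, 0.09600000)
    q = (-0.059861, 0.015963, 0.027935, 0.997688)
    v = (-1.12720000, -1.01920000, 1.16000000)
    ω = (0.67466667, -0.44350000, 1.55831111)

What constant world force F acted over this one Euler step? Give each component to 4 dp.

F = (-1.7000, -1.2000, -2.5000)

velocity change Δv = (-0.02720000, -0.01920000, -0.04000000)
applied force F = (-1.7000, -1.2000, -2.5000)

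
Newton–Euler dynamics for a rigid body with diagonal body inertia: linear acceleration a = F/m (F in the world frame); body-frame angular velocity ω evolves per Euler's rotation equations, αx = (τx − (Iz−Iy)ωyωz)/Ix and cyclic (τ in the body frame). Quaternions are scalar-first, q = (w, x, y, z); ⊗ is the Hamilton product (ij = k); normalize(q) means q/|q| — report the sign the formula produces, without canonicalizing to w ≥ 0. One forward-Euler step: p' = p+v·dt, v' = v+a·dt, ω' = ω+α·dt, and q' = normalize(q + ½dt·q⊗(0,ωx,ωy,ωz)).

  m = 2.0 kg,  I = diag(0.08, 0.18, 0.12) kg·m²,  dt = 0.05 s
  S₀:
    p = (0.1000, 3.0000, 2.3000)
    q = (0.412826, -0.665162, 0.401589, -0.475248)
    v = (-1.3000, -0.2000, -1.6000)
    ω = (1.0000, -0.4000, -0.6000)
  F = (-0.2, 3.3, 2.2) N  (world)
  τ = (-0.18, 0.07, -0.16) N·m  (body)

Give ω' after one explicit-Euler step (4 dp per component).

ω' = (0.8965, -0.3872, -0.6500)

precession coupling ω×(Iω) = (-0.0144, 0.0240, -0.0400)
angular accel α = (-2.0700, 0.2556, -1.0000)
new body rate ω' = (0.8965, -0.3872, -0.6500)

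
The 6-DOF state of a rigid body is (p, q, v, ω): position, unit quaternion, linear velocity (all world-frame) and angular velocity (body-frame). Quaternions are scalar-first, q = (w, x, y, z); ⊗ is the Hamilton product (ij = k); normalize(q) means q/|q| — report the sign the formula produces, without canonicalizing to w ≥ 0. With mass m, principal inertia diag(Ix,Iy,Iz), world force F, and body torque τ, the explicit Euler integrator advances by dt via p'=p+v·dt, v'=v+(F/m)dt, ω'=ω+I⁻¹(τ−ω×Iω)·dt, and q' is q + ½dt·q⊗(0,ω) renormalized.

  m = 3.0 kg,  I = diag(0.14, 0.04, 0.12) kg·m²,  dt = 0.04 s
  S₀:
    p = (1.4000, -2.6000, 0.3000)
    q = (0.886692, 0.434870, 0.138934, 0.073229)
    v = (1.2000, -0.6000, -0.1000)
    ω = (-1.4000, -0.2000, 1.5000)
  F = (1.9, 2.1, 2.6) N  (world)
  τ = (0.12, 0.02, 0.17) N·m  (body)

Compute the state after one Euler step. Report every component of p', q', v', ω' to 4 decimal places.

p' = (1.4480, -2.6240, 0.2960)
q' = (0.8965, 0.4142, 0.1202, 0.1019)
v' = (1.2253, -0.5720, -0.0653)
ω' = (-1.3589, -0.1380, 1.5660)

p + v·dt = (1.4480, -2.6240, 0.2960)
new velocity v' = (1.2253, -0.5720, -0.0653)
ω×(Iω) gyroscopic = (-0.0240, -0.0420, -0.0280)
α = I⁻¹(τ − ω×Iω) = (1.0286, 1.5500, 1.6500)
ω + α·dt = (-1.3589, -0.1380, 1.5660)
Hamilton product q⊗(0,ω) = (0.5267613, -1.0183220, -0.9321640, 1.4375716)
q' = normalize(q + ½dt·q⊗(0,ω)) = (0.8965, 0.4142, 0.1202, 0.1019)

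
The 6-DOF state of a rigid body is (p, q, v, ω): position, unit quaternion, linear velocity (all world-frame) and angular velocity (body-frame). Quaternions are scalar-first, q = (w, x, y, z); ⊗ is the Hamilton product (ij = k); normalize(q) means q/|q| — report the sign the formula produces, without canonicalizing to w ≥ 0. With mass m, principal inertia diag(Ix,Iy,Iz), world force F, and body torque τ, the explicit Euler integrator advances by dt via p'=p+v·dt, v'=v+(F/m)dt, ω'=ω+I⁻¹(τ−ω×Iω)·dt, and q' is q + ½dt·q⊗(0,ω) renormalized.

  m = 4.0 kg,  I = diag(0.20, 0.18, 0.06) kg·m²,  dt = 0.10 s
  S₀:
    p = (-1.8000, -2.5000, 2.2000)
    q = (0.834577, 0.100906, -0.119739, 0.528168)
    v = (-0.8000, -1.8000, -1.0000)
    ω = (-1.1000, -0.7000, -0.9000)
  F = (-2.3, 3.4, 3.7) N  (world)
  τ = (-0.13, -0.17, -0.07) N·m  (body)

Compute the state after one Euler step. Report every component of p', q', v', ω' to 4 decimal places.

p' = (-1.8800, -2.6800, 2.1000)
q' = (0.8570, 0.0786, -0.1729, 0.4790)
v' = (-0.8575, -1.7150, -0.9075)
ω' = (-1.1272, -0.8714, -0.9910)

p + v·dt = (-1.8800, -2.6800, 2.1000)
new velocity v' = (-0.8575, -1.7150, -0.9075)
(τ − ω×Iω)/I = (-0.2720, -1.7144, -0.9100)
ω' = ω + α·dt = (-1.1272, -0.8714, -0.9910)
Hamilton product q⊗(0,ω) = (0.5025305, -0.4405520, -1.0743733, -0.9534664)
updated quaternion q' = (0.8570, 0.0786, -0.1729, 0.4790)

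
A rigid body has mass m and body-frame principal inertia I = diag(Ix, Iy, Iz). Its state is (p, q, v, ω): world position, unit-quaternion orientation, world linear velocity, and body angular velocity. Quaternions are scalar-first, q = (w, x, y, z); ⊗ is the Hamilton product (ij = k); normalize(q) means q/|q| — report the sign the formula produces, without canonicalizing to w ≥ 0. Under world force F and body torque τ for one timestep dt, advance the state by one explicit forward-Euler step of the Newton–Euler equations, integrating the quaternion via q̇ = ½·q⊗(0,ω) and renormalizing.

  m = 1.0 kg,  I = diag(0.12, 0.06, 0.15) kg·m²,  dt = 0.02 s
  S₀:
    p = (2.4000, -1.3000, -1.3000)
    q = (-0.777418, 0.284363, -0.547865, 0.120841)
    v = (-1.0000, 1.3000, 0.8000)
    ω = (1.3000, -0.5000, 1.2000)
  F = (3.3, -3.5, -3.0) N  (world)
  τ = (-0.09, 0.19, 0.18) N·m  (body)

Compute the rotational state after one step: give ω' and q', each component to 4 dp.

gyro term ω×Iω = (-0.0540, -0.0468, 0.0390)
α = I⁻¹(τ − ω×Iω) = (-0.3000, 3.9467, 0.9400)
ω + α·dt = (1.2940, -0.4211, 1.2188)
2q̇ = q⊗(0,ω) = (-0.7886136, -1.6076609, 0.2045667, -0.3628586)
updated quaternion q' = (-0.7852, 0.2682, -0.5457, 0.1172)

ω' = (1.2940, -0.4211, 1.2188)
q' = (-0.7852, 0.2682, -0.5457, 0.1172)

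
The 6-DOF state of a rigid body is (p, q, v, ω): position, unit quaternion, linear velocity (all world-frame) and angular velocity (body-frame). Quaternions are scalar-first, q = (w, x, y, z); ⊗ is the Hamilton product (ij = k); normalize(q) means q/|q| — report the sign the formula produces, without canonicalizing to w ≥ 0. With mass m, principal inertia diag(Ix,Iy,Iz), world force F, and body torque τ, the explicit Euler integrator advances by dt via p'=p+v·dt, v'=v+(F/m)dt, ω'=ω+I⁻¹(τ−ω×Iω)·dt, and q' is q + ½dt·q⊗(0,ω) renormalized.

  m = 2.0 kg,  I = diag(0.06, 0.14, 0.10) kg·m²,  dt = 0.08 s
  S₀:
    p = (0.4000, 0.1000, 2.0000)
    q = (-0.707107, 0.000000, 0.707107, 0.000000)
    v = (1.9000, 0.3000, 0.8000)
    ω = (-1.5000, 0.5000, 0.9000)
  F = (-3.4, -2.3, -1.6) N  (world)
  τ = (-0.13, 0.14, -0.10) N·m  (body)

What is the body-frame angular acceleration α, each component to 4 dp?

α = (-1.8667, 0.6143, -0.4000)

ω×(Iω) gyroscopic = (-0.0180, 0.0540, -0.0600)
angular accel α = (-1.8667, 0.6143, -0.4000)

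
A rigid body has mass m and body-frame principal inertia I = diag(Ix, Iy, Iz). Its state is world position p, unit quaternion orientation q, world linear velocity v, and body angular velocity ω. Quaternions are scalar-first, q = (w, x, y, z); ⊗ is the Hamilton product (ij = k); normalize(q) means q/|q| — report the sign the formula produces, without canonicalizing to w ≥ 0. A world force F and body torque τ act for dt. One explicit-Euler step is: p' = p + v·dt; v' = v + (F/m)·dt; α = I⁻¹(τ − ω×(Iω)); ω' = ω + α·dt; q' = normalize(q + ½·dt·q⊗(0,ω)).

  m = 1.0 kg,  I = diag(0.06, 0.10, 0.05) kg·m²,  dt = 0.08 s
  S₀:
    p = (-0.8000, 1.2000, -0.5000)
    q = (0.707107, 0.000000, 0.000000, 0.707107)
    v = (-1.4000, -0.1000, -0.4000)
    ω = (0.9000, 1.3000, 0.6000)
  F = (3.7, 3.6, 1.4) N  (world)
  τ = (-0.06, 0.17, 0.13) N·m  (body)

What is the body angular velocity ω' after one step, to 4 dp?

ω' = (0.8720, 1.4317, 0.7331)

α = I⁻¹(τ − ω×Iω) = (-0.3500, 1.6460, 1.6640)
ω + α·dt = (0.8720, 1.4317, 0.7331)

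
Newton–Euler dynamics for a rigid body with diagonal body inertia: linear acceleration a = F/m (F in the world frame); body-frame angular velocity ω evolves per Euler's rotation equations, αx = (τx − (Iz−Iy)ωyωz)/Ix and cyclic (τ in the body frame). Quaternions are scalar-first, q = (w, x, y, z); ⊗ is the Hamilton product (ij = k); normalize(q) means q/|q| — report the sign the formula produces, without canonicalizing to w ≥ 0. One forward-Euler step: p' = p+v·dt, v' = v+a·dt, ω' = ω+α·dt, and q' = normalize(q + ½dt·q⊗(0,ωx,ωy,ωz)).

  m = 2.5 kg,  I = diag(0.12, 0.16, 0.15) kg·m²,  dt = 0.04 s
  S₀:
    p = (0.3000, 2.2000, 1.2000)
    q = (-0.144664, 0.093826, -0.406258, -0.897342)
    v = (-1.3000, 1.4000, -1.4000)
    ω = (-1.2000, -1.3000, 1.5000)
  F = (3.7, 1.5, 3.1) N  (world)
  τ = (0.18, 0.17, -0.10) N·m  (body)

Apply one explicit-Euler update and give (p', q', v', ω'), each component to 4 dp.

p' = (0.2480, 2.2560, 1.1440)
q' = (-0.1259, 0.0617, -0.3834, -0.9129)
v' = (-1.2408, 1.4240, -1.3504)
ω' = (-1.1465, -1.2710, 1.4567)

ω×(Iω) gyroscopic = (0.0195, 0.0540, 0.0624)
angular accel α = (1.3375, 0.7250, -1.0827)
ω + α·dt = (-1.1465, -1.2710, 1.4567)
2q̇ = q⊗(0,ω) = (0.9304688, -1.6023348, 1.1241346, -0.8264794)
updated quaternion q' = (-0.1259, 0.0617, -0.3834, -0.9129)
a = (1.4800, 0.6000, 1.2400)
new position p' = (0.2480, 2.2560, 1.1440)
v + (F/m)dt = (-1.2408, 1.4240, -1.3504)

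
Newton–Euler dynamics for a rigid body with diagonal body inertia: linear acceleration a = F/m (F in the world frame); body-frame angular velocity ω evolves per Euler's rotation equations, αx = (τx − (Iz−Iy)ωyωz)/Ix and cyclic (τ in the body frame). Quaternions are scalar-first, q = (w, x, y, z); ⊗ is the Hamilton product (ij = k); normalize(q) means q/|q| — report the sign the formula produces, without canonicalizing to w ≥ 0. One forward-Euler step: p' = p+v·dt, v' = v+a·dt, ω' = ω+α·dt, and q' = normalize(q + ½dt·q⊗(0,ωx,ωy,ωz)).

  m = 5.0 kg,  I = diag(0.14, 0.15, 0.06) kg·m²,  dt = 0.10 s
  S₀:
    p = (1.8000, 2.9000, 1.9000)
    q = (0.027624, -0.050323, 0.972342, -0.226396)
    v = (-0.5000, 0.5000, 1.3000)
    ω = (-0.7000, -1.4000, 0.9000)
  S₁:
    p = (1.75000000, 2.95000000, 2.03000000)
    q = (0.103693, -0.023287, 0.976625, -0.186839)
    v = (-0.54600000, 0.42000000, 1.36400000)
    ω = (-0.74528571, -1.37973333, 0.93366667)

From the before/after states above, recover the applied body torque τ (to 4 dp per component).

τ = (0.0500, -0.0200, 0.0300)

rate change Δω = (-0.04528571, 0.02026667, 0.03366667)
precession coupling = (0.1134, -0.0504, 0.0098)
τ = I·(Δω/dt) + ω₀×(Iω₀) = (0.0500, -0.0200, 0.0300)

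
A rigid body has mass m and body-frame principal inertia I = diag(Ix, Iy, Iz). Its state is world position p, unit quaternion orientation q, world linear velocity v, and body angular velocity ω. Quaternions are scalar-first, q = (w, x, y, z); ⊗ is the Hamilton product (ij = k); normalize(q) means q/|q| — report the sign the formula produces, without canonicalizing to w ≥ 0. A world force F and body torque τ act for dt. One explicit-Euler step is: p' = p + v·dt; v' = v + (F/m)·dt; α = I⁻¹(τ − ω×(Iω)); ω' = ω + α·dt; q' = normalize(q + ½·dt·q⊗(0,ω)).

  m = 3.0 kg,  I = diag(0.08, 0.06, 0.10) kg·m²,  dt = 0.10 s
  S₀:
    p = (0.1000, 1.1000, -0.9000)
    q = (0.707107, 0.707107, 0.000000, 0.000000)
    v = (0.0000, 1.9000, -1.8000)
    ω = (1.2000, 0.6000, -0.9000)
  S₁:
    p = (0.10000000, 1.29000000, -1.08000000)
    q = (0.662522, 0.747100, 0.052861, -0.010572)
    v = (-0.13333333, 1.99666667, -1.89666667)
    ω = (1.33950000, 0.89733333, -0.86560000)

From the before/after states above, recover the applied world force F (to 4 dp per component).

Δv = v₁−v₀ = (-0.13333333, 0.09666667, -0.09666667)
F = m·Δv/dt = (-4.0000, 2.9000, -2.9000)

F = (-4.0000, 2.9000, -2.9000)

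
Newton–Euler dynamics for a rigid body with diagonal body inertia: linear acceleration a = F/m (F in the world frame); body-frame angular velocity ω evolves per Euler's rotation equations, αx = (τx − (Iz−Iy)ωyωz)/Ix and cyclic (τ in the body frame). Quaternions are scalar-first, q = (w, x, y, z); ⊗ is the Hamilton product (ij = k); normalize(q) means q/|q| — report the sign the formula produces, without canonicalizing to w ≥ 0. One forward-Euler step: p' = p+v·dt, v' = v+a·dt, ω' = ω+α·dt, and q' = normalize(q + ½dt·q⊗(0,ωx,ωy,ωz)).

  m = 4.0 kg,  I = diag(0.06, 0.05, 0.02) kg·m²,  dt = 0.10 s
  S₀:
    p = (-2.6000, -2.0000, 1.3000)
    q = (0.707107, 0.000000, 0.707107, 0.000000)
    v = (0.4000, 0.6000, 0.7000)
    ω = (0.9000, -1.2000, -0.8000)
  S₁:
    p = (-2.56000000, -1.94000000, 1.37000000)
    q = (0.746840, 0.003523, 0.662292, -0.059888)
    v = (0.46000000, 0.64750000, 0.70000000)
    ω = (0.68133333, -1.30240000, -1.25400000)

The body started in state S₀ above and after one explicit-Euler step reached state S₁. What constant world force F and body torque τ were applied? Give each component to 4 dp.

F = (2.4000, 1.9000, 0.0000)
τ = (-0.1600, -0.0800, -0.0800)

rate change Δω = (-0.21866667, -0.10240000, -0.45400000)
precession coupling = (-0.0288, -0.0288, 0.0108)
I·α + gyro = (-0.1600, -0.0800, -0.0800)
velocity change Δv = (0.06000000, 0.04750000, 0.00000000)
F = m·Δv/dt = (2.4000, 1.9000, 0.0000)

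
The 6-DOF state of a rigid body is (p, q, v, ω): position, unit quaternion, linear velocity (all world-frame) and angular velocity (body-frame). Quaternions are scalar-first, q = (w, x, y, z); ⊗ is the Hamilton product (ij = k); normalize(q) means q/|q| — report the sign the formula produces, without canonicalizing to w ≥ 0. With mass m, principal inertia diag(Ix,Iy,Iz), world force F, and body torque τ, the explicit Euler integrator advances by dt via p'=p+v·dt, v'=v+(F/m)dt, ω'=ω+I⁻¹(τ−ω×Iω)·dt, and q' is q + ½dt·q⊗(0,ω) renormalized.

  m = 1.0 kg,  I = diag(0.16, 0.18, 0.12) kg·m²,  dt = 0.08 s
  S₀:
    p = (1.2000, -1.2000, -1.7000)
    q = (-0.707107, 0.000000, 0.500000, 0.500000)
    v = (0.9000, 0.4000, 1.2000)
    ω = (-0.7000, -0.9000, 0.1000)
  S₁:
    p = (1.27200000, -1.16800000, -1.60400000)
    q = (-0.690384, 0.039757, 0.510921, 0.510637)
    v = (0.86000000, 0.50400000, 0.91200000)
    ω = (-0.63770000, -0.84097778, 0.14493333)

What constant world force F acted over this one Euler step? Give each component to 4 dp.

F = (-0.5000, 1.3000, -3.6000)

v₁ − v₀ = (-0.04000000, 0.10400000, -0.28800000)
F = m·Δv/dt = (-0.5000, 1.3000, -3.6000)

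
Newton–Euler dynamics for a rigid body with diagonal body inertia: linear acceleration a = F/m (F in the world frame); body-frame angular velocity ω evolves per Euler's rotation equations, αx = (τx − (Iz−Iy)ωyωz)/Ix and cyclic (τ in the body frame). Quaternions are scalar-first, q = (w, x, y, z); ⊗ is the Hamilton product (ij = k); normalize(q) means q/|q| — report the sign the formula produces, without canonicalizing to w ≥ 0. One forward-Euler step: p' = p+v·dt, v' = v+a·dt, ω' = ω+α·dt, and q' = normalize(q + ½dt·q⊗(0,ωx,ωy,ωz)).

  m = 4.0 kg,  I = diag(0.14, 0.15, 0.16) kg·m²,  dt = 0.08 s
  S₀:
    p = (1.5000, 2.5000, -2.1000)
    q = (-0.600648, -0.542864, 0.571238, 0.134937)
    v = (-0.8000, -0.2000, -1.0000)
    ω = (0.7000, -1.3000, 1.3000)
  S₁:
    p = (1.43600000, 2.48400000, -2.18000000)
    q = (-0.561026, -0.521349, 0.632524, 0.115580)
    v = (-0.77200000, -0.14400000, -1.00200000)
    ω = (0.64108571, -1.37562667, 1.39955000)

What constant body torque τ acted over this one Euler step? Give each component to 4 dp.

τ = (-0.1200, -0.1600, 0.1900)

rate change Δω = (-0.05891429, -0.07562667, 0.09955000)
I·α + gyro = (-0.1200, -0.1600, 0.1900)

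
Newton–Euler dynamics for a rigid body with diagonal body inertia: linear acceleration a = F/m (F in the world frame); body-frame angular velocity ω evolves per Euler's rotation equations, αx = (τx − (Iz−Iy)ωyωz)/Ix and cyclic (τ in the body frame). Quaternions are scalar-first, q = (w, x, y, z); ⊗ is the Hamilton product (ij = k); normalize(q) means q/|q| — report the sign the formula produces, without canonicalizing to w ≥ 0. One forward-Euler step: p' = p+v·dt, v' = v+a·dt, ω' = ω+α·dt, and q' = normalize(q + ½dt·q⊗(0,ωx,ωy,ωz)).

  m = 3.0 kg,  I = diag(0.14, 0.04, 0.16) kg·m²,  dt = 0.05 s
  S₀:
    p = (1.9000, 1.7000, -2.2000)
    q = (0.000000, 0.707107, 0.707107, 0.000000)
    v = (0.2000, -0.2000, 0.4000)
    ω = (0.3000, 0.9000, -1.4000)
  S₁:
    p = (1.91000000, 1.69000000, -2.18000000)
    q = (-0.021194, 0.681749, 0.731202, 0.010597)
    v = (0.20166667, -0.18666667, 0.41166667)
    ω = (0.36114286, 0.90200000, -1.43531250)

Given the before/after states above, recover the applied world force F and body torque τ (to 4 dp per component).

Δω = ω₁−ω₀ = (0.06114286, 0.00200000, -0.03531250)
gyro term ω₀×Iω₀ = (-0.1512, 0.0084, -0.0270)
applied torque τ = (0.0200, 0.0100, -0.1400)
velocity change Δv = (0.00166667, 0.01333333, 0.01166667)
applied force F = (0.1000, 0.8000, 0.7000)

F = (0.1000, 0.8000, 0.7000)
τ = (0.0200, 0.0100, -0.1400)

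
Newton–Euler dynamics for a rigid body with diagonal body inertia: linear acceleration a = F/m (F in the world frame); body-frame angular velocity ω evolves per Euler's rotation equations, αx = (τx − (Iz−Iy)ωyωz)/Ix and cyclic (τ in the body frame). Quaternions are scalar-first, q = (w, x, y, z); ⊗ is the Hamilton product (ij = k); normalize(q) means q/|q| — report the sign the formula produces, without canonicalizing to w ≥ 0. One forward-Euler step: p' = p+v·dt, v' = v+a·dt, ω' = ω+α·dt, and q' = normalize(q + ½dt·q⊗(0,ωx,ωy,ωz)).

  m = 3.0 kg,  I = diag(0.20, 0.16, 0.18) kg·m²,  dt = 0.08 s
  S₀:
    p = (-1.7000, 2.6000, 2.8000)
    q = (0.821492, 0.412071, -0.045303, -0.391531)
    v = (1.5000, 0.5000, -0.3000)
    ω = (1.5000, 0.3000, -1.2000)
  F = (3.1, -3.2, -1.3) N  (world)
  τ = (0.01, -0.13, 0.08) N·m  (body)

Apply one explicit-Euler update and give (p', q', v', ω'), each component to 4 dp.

p' = (-1.5800, 2.6400, 2.7760)
q' = (0.7762, 0.4668, -0.0390, -0.4220)
v' = (1.5827, 0.4147, -0.3347)
ω' = (1.5069, 0.2530, -1.1564)

(τ − ω×Iω)/I = (0.0860, -0.5875, 0.5444)
ω' = ω + α·dt = (1.5069, 0.2530, -1.1564)
Hamilton product q⊗(0,ω) = (-1.0743528, 1.4040609, 0.1536363, -0.7942146)
updated quaternion q' = (0.7762, 0.4668, -0.0390, -0.4220)
p + v·dt = (-1.5800, 2.6400, 2.7760)
new velocity v' = (1.5827, 0.4147, -0.3347)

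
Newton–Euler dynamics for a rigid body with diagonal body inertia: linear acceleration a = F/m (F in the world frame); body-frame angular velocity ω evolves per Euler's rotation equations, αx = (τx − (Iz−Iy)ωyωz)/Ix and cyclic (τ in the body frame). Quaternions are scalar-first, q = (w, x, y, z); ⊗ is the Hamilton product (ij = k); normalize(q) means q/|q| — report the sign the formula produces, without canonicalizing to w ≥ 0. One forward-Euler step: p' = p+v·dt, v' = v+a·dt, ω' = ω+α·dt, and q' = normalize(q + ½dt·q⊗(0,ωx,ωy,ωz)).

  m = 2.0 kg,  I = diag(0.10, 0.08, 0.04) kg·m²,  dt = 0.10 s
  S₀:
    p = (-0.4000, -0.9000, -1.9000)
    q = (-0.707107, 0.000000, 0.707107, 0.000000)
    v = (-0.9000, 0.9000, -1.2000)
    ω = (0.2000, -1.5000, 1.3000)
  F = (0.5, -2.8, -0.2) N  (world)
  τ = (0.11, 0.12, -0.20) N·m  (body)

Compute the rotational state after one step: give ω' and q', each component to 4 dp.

ω' = (0.2320, -1.3695, 0.7850)
q' = (-0.6508, 0.0387, 0.7564, -0.0528)

(τ − ω×Iω)/I = (0.3200, 1.3050, -5.1500)
new body rate ω' = (0.2320, -1.3695, 0.7850)
Hamilton product q⊗(0,ω) = (1.0606605, 0.7778177, 1.0606605, -1.0606605)
q' = normalize(q + ½dt·q⊗(0,ω)) = (-0.6508, 0.0387, 0.7564, -0.0528)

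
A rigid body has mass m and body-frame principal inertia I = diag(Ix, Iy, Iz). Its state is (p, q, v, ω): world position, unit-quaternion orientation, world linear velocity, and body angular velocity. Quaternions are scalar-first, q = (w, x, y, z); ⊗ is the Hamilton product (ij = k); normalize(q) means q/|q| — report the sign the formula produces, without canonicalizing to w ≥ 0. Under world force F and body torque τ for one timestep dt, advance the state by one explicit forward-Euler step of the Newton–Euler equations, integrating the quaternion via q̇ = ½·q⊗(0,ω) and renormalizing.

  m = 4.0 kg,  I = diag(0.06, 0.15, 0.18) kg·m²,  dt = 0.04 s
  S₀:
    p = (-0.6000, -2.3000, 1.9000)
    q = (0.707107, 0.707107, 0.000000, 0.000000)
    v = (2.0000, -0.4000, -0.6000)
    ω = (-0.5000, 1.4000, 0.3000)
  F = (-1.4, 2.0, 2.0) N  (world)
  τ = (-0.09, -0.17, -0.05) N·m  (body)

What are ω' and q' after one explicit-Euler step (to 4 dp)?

gyro term ω×Iω = (0.0126, 0.0180, -0.0630)
(τ − ω×Iω)/I = (-1.7100, -1.2533, 0.0722)
ω' = ω + α·dt = (-0.5684, 1.3499, 0.3029)
2q̇ = q⊗(0,ω) = (0.3535535, -0.3535535, 0.7778177, 1.2020819)
q + ½dt·q⊗(0,ω), renormalized = (0.7138, 0.6997, 0.0155, 0.0240)

ω' = (-0.5684, 1.3499, 0.3029)
q' = (0.7138, 0.6997, 0.0155, 0.0240)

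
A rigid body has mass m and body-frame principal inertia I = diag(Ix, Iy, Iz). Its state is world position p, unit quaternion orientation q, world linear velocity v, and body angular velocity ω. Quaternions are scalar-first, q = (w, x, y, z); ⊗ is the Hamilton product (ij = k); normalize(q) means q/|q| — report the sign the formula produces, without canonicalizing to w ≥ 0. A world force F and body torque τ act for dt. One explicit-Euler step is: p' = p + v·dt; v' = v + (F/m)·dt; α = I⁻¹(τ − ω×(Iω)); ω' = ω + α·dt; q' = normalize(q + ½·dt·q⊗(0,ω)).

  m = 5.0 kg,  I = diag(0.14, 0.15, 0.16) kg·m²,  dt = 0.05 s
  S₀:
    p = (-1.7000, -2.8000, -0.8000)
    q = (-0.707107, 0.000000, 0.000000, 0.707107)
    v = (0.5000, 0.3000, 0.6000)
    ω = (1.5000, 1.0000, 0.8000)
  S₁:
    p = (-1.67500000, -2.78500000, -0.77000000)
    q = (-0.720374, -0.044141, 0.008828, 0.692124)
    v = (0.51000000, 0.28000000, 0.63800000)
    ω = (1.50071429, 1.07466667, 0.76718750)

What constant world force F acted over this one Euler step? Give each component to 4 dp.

F = (1.0000, -2.0000, 3.8000)

velocity change Δv = (0.01000000, -0.02000000, 0.03800000)
applied force F = (1.0000, -2.0000, 3.8000)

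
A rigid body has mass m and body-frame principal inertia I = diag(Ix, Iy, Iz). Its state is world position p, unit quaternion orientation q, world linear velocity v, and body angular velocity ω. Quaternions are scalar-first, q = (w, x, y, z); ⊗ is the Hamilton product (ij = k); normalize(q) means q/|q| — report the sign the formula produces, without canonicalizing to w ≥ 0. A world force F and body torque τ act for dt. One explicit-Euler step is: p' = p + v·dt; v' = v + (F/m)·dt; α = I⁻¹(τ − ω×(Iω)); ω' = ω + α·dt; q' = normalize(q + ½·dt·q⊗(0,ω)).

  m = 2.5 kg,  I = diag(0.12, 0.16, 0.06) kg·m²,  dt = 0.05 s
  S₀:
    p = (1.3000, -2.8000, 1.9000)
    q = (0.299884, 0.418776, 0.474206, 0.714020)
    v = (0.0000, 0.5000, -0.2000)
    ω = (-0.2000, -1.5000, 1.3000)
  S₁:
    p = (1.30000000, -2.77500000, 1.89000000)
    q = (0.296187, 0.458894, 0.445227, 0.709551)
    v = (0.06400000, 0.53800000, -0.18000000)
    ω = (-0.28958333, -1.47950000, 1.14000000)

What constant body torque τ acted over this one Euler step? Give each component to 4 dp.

τ = (-0.0200, 0.0500, -0.1800)

rate change Δω = (-0.08958333, 0.02050000, -0.16000000)
τ = I·(Δω/dt) + ω₀×(Iω₀) = (-0.0200, 0.0500, -0.1800)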